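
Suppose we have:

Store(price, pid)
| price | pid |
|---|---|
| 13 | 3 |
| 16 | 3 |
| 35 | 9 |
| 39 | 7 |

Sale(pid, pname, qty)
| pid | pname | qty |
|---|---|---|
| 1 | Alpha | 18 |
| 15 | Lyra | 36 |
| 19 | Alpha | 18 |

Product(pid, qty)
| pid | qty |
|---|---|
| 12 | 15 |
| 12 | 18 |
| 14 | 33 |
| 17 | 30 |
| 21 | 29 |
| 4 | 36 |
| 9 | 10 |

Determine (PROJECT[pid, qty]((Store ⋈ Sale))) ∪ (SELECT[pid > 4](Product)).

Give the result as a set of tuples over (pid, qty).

Natural join on pid: {}
Projecting to pid, qty: {}
Filtering on pid > 4 leaves {(12, 15), (12, 18), (14, 33), (17, 30), (21, 29), (9, 10)}.
Set union of the two operands is {(12, 15), (12, 18), (14, 33), (17, 30), (21, 29), (9, 10)}.

{(12, 15), (12, 18), (14, 33), (17, 30), (21, 29), (9, 10)}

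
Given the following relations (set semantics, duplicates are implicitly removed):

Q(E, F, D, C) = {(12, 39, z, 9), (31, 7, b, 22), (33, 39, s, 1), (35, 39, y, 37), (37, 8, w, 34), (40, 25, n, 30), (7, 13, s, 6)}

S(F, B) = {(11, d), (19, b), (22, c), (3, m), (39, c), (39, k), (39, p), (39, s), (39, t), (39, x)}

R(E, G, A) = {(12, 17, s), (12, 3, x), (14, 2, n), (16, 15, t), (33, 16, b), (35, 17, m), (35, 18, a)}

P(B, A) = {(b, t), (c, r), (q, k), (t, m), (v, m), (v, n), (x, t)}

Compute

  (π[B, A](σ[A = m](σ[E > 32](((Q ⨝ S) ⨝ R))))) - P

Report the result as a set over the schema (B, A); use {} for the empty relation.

Natural join on F: {(12, 39, z, 9, c), (12, 39, z, 9, k), (12, 39, z, 9, p), (12, 39, z, 9, s), (12, 39, z, 9, t), (12, 39, z, 9, x), (33, 39, s, 1, c), (33, 39, s, 1, k), (33, 39, s, 1, p), (33, 39, s, 1, s), (33, 39, s, 1, t), (33, 39, s, 1, x), (35, 39, y, 37, c), (35, 39, y, 37, k), (35, 39, y, 37, p), (35, 39, y, 37, s), (35, 39, y, 37, t), (35, 39, y, 37, x)}
Natural join on E: {(12, 39, z, 9, c, 17, s), (12, 39, z, 9, c, 3, x), (12, 39, z, 9, k, 17, s), (12, 39, z, 9, k, 3, x), (12, 39, z, 9, p, 17, s), (12, 39, z, 9, p, 3, x), (12, 39, z, 9, s, 17, s), (12, 39, z, 9, s, 3, x), (12, 39, z, 9, t, 17, s), (12, 39, z, 9, t, 3, x), (12, 39, z, 9, x, 17, s), (12, 39, z, 9, x, 3, x), (33, 39, s, 1, c, 16, b), (33, 39, s, 1, k, 16, b), (33, 39, s, 1, p, 16, b), (33, 39, s, 1, s, 16, b), (33, 39, s, 1, t, 16, b), (33, 39, s, 1, x, 16, b), (35, 39, y, 37, c, 17, m), (35, 39, y, 37, c, 18, a), (35, 39, y, 37, k, 17, m), (35, 39, y, 37, k, 18, a), (35, 39, y, 37, p, 17, m), (35, 39, y, 37, p, 18, a), (35, 39, y, 37, s, 17, m), (35, 39, y, 37, s, 18, a), (35, 39, y, 37, t, 17, m), (35, 39, y, 37, t, 18, a), (35, 39, y, 37, x, 17, m), (35, 39, y, 37, x, 18, a)}
Filtering on E > 32 leaves {(33, 39, s, 1, c, 16, b), (33, 39, s, 1, k, 16, b), (33, 39, s, 1, p, 16, b), (33, 39, s, 1, s, 16, b), (33, 39, s, 1, t, 16, b), (33, 39, s, 1, x, 16, b), (35, 39, y, 37, c, 17, m), (35, 39, y, 37, c, 18, a), (35, 39, y, 37, k, 17, m), (35, 39, y, 37, k, 18, a), (35, 39, y, 37, p, 17, m), (35, 39, y, 37, p, 18, a), (35, 39, y, 37, s, 17, m), (35, 39, y, 37, s, 18, a), (35, 39, y, 37, t, 17, m), (35, 39, y, 37, t, 18, a), (35, 39, y, 37, x, 17, m), (35, 39, y, 37, x, 18, a)}.
Filtering on A = m leaves {(35, 39, y, 37, c, 17, m), (35, 39, y, 37, k, 17, m), (35, 39, y, 37, p, 17, m), (35, 39, y, 37, s, 17, m), (35, 39, y, 37, t, 17, m), (35, 39, y, 37, x, 17, m)}.
Projecting to B, A: {(c, m), (k, m), (p, m), (s, m), (t, m), (x, m)}
Set difference of the two operands is {(c, m), (k, m), (p, m), (s, m), (x, m)}.

{(c, m), (k, m), (p, m), (s, m), (x, m)}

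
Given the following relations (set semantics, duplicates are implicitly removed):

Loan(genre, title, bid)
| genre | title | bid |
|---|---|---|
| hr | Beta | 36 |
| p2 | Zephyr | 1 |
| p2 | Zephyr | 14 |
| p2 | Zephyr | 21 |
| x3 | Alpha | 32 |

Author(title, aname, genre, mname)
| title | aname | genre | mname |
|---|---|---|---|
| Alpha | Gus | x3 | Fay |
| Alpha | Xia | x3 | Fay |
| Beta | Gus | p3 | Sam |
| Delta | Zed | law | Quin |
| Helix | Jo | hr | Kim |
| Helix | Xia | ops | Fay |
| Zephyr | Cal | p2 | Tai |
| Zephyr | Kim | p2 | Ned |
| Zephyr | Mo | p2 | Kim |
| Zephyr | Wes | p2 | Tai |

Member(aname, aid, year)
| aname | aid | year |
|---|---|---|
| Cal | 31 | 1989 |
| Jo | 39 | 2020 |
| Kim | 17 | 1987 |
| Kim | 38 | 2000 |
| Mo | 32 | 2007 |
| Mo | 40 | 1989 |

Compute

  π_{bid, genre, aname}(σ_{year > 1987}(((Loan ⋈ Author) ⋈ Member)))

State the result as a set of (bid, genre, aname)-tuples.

{(1, p2, Cal), (1, p2, Kim), (1, p2, Mo), (14, p2, Cal), (14, p2, Kim), (14, p2, Mo), (21, p2, Cal), (21, p2, Kim), (21, p2, Mo)}

Natural join on genre, title: {(p2, Zephyr, 1, Cal, Tai), (p2, Zephyr, 1, Kim, Ned), (p2, Zephyr, 1, Mo, Kim), (p2, Zephyr, 1, Wes, Tai), (p2, Zephyr, 14, Cal, Tai), (p2, Zephyr, 14, Kim, Ned), (p2, Zephyr, 14, Mo, Kim), (p2, Zephyr, 14, Wes, Tai), (p2, Zephyr, 21, Cal, Tai), (p2, Zephyr, 21, Kim, Ned), (p2, Zephyr, 21, Mo, Kim), (p2, Zephyr, 21, Wes, Tai), (x3, Alpha, 32, Gus, Fay), (x3, Alpha, 32, Xia, Fay)}
Natural join on aname: {(p2, Zephyr, 1, Cal, Tai, 31, 1989), (p2, Zephyr, 1, Kim, Ned, 17, 1987), (p2, Zephyr, 1, Kim, Ned, 38, 2000), (p2, Zephyr, 1, Mo, Kim, 32, 2007), (p2, Zephyr, 1, Mo, Kim, 40, 1989), (p2, Zephyr, 14, Cal, Tai, 31, 1989), (p2, Zephyr, 14, Kim, Ned, 17, 1987), (p2, Zephyr, 14, Kim, Ned, 38, 2000), (p2, Zephyr, 14, Mo, Kim, 32, 2007), (p2, Zephyr, 14, Mo, Kim, 40, 1989), (p2, Zephyr, 21, Cal, Tai, 31, 1989), (p2, Zephyr, 21, Kim, Ned, 17, 1987), (p2, Zephyr, 21, Kim, Ned, 38, 2000), (p2, Zephyr, 21, Mo, Kim, 32, 2007), (p2, Zephyr, 21, Mo, Kim, 40, 1989)}
σ[year > 1987]: keep tuples satisfying year > 1987 → {(p2, Zephyr, 1, Cal, Tai, 31, 1989), (p2, Zephyr, 1, Kim, Ned, 38, 2000), (p2, Zephyr, 1, Mo, Kim, 32, 2007), (p2, Zephyr, 1, Mo, Kim, 40, 1989), (p2, Zephyr, 14, Cal, Tai, 31, 1989), (p2, Zephyr, 14, Kim, Ned, 38, 2000), (p2, Zephyr, 14, Mo, Kim, 32, 2007), (p2, Zephyr, 14, Mo, Kim, 40, 1989), (p2, Zephyr, 21, Cal, Tai, 31, 1989), (p2, Zephyr, 21, Kim, Ned, 38, 2000), (p2, Zephyr, 21, Mo, Kim, 32, 2007), (p2, Zephyr, 21, Mo, Kim, 40, 1989)}
π[bid, genre, aname]: project onto (bid, genre, aname) (3 duplicate(s) eliminated) → {(1, p2, Cal), (1, p2, Kim), (1, p2, Mo), (14, p2, Cal), (14, p2, Kim), (14, p2, Mo), (21, p2, Cal), (21, p2, Kim), (21, p2, Mo)}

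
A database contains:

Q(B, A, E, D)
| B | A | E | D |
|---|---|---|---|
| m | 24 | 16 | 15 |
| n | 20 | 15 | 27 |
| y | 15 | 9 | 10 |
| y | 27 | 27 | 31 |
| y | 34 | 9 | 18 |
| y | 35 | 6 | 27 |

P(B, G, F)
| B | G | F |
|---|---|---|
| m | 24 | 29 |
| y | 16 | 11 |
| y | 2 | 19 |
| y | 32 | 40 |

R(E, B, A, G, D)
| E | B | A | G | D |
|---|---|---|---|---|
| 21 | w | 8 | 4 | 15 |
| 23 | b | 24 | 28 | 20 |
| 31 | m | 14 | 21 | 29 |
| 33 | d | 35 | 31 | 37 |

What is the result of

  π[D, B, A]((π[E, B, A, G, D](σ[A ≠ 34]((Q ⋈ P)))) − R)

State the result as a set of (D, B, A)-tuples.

Natural join on B: {(m, 24, 16, 15, 24, 29), (y, 15, 9, 10, 16, 11), (y, 15, 9, 10, 2, 19), (y, 15, 9, 10, 32, 40), (y, 27, 27, 31, 16, 11), (y, 27, 27, 31, 2, 19), (y, 27, 27, 31, 32, 40), (y, 34, 9, 18, 16, 11), (y, 34, 9, 18, 2, 19), (y, 34, 9, 18, 32, 40), (y, 35, 6, 27, 16, 11), (y, 35, 6, 27, 2, 19), (y, 35, 6, 27, 32, 40)}
Filtering on A ≠ 34 leaves {(m, 24, 16, 15, 24, 29), (y, 15, 9, 10, 16, 11), (y, 15, 9, 10, 2, 19), (y, 15, 9, 10, 32, 40), (y, 27, 27, 31, 16, 11), (y, 27, 27, 31, 2, 19), (y, 27, 27, 31, 32, 40), (y, 35, 6, 27, 16, 11), (y, 35, 6, 27, 2, 19), (y, 35, 6, 27, 32, 40)}.
Keep only column(s) E, B, A, G, D: {(16, m, 24, 24, 15), (27, y, 27, 16, 31), (27, y, 27, 2, 31), (27, y, 27, 32, 31), (6, y, 35, 16, 27), (6, y, 35, 2, 27), (6, y, 35, 32, 27), (9, y, 15, 16, 10), (9, y, 15, 2, 10), (9, y, 15, 32, 10)}
Set difference of the two operands is {(16, m, 24, 24, 15), (27, y, 27, 16, 31), (27, y, 27, 2, 31), (27, y, 27, 32, 31), (6, y, 35, 16, 27), (6, y, 35, 2, 27), (6, y, 35, 32, 27), (9, y, 15, 16, 10), (9, y, 15, 2, 10), (9, y, 15, 32, 10)}.
Keep only column(s) D, B, A (6 duplicate(s) eliminated): {(10, y, 15), (15, m, 24), (27, y, 35), (31, y, 27)}

{(10, y, 15), (15, m, 24), (27, y, 35), (31, y, 27)}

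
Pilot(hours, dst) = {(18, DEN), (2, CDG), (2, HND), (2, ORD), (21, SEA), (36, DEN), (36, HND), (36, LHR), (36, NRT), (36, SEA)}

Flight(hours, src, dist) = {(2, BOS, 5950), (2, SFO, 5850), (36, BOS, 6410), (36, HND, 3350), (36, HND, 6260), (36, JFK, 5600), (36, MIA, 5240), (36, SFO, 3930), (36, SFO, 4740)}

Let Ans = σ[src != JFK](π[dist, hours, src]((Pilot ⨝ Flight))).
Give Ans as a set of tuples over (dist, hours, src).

Natural join on hours: {(2, CDG, BOS, 5950), (2, CDG, SFO, 5850), (2, HND, BOS, 5950), (2, HND, SFO, 5850), (2, ORD, BOS, 5950), (2, ORD, SFO, 5850), (36, DEN, BOS, 6410), (36, DEN, HND, 3350), (36, DEN, HND, 6260), (36, DEN, JFK, 5600), (36, DEN, MIA, 5240), (36, DEN, SFO, 3930), (36, DEN, SFO, 4740), (36, HND, BOS, 6410), (36, HND, HND, 3350), (36, HND, HND, 6260), (36, HND, JFK, 5600), (36, HND, MIA, 5240), (36, HND, SFO, 3930), (36, HND, SFO, 4740), (36, LHR, BOS, 6410), (36, LHR, HND, 3350), (36, LHR, HND, 6260), (36, LHR, JFK, 5600), (36, LHR, MIA, 5240), (36, LHR, SFO, 3930), (36, LHR, SFO, 4740), (36, NRT, BOS, 6410), (36, NRT, HND, 3350), (36, NRT, HND, 6260), (36, NRT, JFK, 5600), (36, NRT, MIA, 5240), (36, NRT, SFO, 3930), (36, NRT, SFO, 4740), (36, SEA, BOS, 6410), (36, SEA, HND, 3350), (36, SEA, HND, 6260), (36, SEA, JFK, 5600), (36, SEA, MIA, 5240), (36, SEA, SFO, 3930), (36, SEA, SFO, 4740)}
π[dist, hours, src]: project onto (dist, hours, src) (32 duplicate(s) eliminated) → {(3350, 36, HND), (3930, 36, SFO), (4740, 36, SFO), (5240, 36, MIA), (5600, 36, JFK), (5850, 2, SFO), (5950, 2, BOS), (6260, 36, HND), (6410, 36, BOS)}
Apply σ_{src != JFK}; surviving tuples: {(3350, 36, HND), (3930, 36, SFO), (4740, 36, SFO), (5240, 36, MIA), (5850, 2, SFO), (5950, 2, BOS), (6260, 36, HND), (6410, 36, BOS)}

{(3350, 36, HND), (3930, 36, SFO), (4740, 36, SFO), (5240, 36, MIA), (5850, 2, SFO), (5950, 2, BOS), (6260, 36, HND), (6410, 36, BOS)}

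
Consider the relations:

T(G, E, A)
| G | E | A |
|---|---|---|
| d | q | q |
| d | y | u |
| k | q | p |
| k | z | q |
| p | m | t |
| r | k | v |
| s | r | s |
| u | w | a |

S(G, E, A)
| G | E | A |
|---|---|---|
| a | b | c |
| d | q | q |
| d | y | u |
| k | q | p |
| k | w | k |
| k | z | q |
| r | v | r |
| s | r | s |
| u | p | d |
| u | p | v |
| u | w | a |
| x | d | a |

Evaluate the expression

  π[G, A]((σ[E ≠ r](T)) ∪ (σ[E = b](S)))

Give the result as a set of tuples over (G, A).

Selection E ≠ r: {(d, q, q), (d, y, u), (k, q, p), (k, z, q), (p, m, t), (r, k, v), (u, w, a)}
Selection E = b: {(a, b, c)}
Union: {(d, q, q), (d, y, u), (k, q, p), (k, z, q), (p, m, t), (r, k, v), (u, w, a)} with {(a, b, c)} → {(a, b, c), (d, q, q), (d, y, u), (k, q, p), (k, z, q), (p, m, t), (r, k, v), (u, w, a)}
π_{G, A} gives {(a, c), (d, q), (d, u), (k, p), (k, q), (p, t), (r, v), (u, a)}.

{(a, c), (d, q), (d, u), (k, p), (k, q), (p, t), (r, v), (u, a)}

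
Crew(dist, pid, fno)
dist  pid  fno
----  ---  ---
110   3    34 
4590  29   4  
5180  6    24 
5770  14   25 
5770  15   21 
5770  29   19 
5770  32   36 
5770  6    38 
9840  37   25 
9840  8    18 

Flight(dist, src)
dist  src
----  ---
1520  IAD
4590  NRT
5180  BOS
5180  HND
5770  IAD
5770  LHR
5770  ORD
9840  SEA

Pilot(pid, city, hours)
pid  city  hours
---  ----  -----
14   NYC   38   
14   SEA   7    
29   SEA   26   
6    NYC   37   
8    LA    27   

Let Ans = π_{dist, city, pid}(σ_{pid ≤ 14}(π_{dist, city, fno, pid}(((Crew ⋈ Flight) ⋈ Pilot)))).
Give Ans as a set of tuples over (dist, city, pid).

Crew ⋈ Flight (natural join on dist): {(4590, 29, 4, NRT), (5180, 6, 24, BOS), (5180, 6, 24, HND), (5770, 14, 25, IAD), (5770, 14, 25, LHR), (5770, 14, 25, ORD), (5770, 15, 21, IAD), (5770, 15, 21, LHR), (5770, 15, 21, ORD), (5770, 29, 19, IAD), (5770, 29, 19, LHR), (5770, 29, 19, ORD), (5770, 32, 36, IAD), (5770, 32, 36, LHR), (5770, 32, 36, ORD), (5770, 6, 38, IAD), (5770, 6, 38, LHR), (5770, 6, 38, ORD), (9840, 37, 25, SEA), (9840, 8, 18, SEA)}
(Crew ⋈ Flight) ⋈ Pilot (natural join on pid): {(4590, 29, 4, NRT, SEA, 26), (5180, 6, 24, BOS, NYC, 37), (5180, 6, 24, HND, NYC, 37), (5770, 14, 25, IAD, NYC, 38), (5770, 14, 25, IAD, SEA, 7), (5770, 14, 25, LHR, NYC, 38), (5770, 14, 25, LHR, SEA, 7), (5770, 14, 25, ORD, NYC, 38), (5770, 14, 25, ORD, SEA, 7), (5770, 29, 19, IAD, SEA, 26), (5770, 29, 19, LHR, SEA, 26), (5770, 29, 19, ORD, SEA, 26), (5770, 6, 38, IAD, NYC, 37), (5770, 6, 38, LHR, NYC, 37), (5770, 6, 38, ORD, NYC, 37), (9840, 8, 18, SEA, LA, 27)}
π_{dist, city, fno, pid} gives {(4590, SEA, 4, 29), (5180, NYC, 24, 6), (5770, NYC, 25, 14), (5770, NYC, 38, 6), (5770, SEA, 19, 29), (5770, SEA, 25, 14), (9840, LA, 18, 8)} (9 duplicate(s) eliminated).
Apply σ_{pid ≤ 14}; surviving tuples: {(5180, NYC, 24, 6), (5770, NYC, 25, 14), (5770, NYC, 38, 6), (5770, SEA, 25, 14), (9840, LA, 18, 8)}
π_{dist, city, pid} gives {(5180, NYC, 6), (5770, NYC, 14), (5770, NYC, 6), (5770, SEA, 14), (9840, LA, 8)}.

{(5180, NYC, 6), (5770, NYC, 14), (5770, NYC, 6), (5770, SEA, 14), (9840, LA, 8)}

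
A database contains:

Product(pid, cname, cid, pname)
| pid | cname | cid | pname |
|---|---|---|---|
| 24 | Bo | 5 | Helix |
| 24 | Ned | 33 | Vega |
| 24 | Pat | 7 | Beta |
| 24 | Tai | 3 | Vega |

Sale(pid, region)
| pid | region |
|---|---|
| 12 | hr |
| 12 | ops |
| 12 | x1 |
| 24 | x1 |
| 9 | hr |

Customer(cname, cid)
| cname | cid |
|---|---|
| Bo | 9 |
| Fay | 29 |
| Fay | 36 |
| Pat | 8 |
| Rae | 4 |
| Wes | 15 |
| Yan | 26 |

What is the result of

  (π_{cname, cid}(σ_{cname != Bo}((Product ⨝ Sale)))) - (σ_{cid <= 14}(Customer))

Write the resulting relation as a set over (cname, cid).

{(Ned, 33), (Pat, 7), (Tai, 3)}

Joining Product and Sale on pid yields {(24, Bo, 5, Helix, x1), (24, Ned, 33, Vega, x1), (24, Pat, 7, Beta, x1), (24, Tai, 3, Vega, x1)}.
Selection cname != Bo: {(24, Ned, 33, Vega, x1), (24, Pat, 7, Beta, x1), (24, Tai, 3, Vega, x1)}
π[cname, cid]: project onto (cname, cid) → {(Ned, 33), (Pat, 7), (Tai, 3)}
Selection cid <= 14: {(Bo, 9), (Pat, 8), (Rae, 4)}
Set difference of the two operands is {(Ned, 33), (Pat, 7), (Tai, 3)}.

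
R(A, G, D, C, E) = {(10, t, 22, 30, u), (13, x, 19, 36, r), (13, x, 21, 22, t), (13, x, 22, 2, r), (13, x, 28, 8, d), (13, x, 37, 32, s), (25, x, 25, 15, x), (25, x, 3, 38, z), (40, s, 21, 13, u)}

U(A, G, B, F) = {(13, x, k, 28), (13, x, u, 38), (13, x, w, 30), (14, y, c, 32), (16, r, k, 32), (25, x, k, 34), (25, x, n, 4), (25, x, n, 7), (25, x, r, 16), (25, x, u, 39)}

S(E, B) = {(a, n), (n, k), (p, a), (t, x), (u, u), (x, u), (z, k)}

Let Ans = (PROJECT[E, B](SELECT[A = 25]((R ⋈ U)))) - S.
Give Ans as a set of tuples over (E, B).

Natural join on A, G: {(13, x, 19, 36, r, k, 28), (13, x, 19, 36, r, u, 38), (13, x, 19, 36, r, w, 30), (13, x, 21, 22, t, k, 28), (13, x, 21, 22, t, u, 38), (13, x, 21, 22, t, w, 30), (13, x, 22, 2, r, k, 28), (13, x, 22, 2, r, u, 38), (13, x, 22, 2, r, w, 30), (13, x, 28, 8, d, k, 28), (13, x, 28, 8, d, u, 38), (13, x, 28, 8, d, w, 30), (13, x, 37, 32, s, k, 28), (13, x, 37, 32, s, u, 38), (13, x, 37, 32, s, w, 30), (25, x, 25, 15, x, k, 34), (25, x, 25, 15, x, n, 4), (25, x, 25, 15, x, n, 7), (25, x, 25, 15, x, r, 16), (25, x, 25, 15, x, u, 39), (25, x, 3, 38, z, k, 34), (25, x, 3, 38, z, n, 4), (25, x, 3, 38, z, n, 7), (25, x, 3, 38, z, r, 16), (25, x, 3, 38, z, u, 39)}
Selection A = 25: {(25, x, 25, 15, x, k, 34), (25, x, 25, 15, x, n, 4), (25, x, 25, 15, x, n, 7), (25, x, 25, 15, x, r, 16), (25, x, 25, 15, x, u, 39), (25, x, 3, 38, z, k, 34), (25, x, 3, 38, z, n, 4), (25, x, 3, 38, z, n, 7), (25, x, 3, 38, z, r, 16), (25, x, 3, 38, z, u, 39)}
π[E, B]: project onto (E, B) (2 duplicate(s) eliminated) → {(x, k), (x, n), (x, r), (x, u), (z, k), (z, n), (z, r), (z, u)}
Difference: {(x, k), (x, n), (x, r), (x, u), (z, k), (z, n), (z, r), (z, u)} with {(a, n), (n, k), (p, a), (t, x), (u, u), (x, u), (z, k)} → {(x, k), (x, n), (x, r), (z, n), (z, r), (z, u)}

{(x, k), (x, n), (x, r), (z, n), (z, r), (z, u)}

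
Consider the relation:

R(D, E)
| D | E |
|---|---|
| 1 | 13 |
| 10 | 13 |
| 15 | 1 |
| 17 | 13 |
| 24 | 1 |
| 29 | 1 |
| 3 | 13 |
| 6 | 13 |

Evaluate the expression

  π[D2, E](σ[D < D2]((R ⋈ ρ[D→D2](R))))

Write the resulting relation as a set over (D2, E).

{(10, 13), (17, 13), (24, 1), (29, 1), (3, 13), (6, 13)}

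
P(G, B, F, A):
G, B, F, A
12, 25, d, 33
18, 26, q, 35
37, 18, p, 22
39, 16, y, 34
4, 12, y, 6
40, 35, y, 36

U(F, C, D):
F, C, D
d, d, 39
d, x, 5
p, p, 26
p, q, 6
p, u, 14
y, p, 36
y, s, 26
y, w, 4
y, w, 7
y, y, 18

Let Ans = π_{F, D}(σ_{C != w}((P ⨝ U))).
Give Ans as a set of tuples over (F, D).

P ⋈ U (natural join on F): {(12, 25, d, 33, d, 39), (12, 25, d, 33, x, 5), (37, 18, p, 22, p, 26), (37, 18, p, 22, q, 6), (37, 18, p, 22, u, 14), (39, 16, y, 34, p, 36), (39, 16, y, 34, s, 26), (39, 16, y, 34, w, 4), (39, 16, y, 34, w, 7), (39, 16, y, 34, y, 18), (4, 12, y, 6, p, 36), (4, 12, y, 6, s, 26), (4, 12, y, 6, w, 4), (4, 12, y, 6, w, 7), (4, 12, y, 6, y, 18), (40, 35, y, 36, p, 36), (40, 35, y, 36, s, 26), (40, 35, y, 36, w, 4), (40, 35, y, 36, w, 7), (40, 35, y, 36, y, 18)}
Filtering on C != w leaves {(12, 25, d, 33, d, 39), (12, 25, d, 33, x, 5), (37, 18, p, 22, p, 26), (37, 18, p, 22, q, 6), (37, 18, p, 22, u, 14), (39, 16, y, 34, p, 36), (39, 16, y, 34, s, 26), (39, 16, y, 34, y, 18), (4, 12, y, 6, p, 36), (4, 12, y, 6, s, 26), (4, 12, y, 6, y, 18), (40, 35, y, 36, p, 36), (40, 35, y, 36, s, 26), (40, 35, y, 36, y, 18)}.
Projecting to F, D (6 duplicate(s) eliminated): {(d, 39), (d, 5), (p, 14), (p, 26), (p, 6), (y, 18), (y, 26), (y, 36)}

{(d, 39), (d, 5), (p, 14), (p, 26), (p, 6), (y, 18), (y, 26), (y, 36)}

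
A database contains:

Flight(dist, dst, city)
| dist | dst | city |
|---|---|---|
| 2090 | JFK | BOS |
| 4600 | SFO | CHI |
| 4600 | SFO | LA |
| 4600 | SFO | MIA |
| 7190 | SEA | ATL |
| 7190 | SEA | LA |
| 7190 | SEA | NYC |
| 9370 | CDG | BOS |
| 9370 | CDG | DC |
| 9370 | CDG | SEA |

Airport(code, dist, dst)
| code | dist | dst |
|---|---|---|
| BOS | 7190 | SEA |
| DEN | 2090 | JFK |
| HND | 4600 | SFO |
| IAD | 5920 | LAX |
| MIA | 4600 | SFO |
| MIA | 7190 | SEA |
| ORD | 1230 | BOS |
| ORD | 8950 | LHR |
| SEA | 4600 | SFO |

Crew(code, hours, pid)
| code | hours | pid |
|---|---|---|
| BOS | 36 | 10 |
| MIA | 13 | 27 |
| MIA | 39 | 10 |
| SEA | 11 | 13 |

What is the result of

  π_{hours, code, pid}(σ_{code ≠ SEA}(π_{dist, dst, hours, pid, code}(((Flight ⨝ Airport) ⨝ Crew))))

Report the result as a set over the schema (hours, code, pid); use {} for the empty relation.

{(13, MIA, 27), (36, BOS, 10), (39, MIA, 10)}

Flight ⋈ Airport (natural join on dist, dst): {(2090, JFK, BOS, DEN), (4600, SFO, CHI, HND), (4600, SFO, CHI, MIA), (4600, SFO, CHI, SEA), (4600, SFO, LA, HND), (4600, SFO, LA, MIA), (4600, SFO, LA, SEA), (4600, SFO, MIA, HND), (4600, SFO, MIA, MIA), (4600, SFO, MIA, SEA), (7190, SEA, ATL, BOS), (7190, SEA, ATL, MIA), (7190, SEA, LA, BOS), (7190, SEA, LA, MIA), (7190, SEA, NYC, BOS), (7190, SEA, NYC, MIA)}
(Flight ⨝ Airport) ⋈ Crew (natural join on code): {(4600, SFO, CHI, MIA, 13, 27), (4600, SFO, CHI, MIA, 39, 10), (4600, SFO, CHI, SEA, 11, 13), (4600, SFO, LA, MIA, 13, 27), (4600, SFO, LA, MIA, 39, 10), (4600, SFO, LA, SEA, 11, 13), (4600, SFO, MIA, MIA, 13, 27), (4600, SFO, MIA, MIA, 39, 10), (4600, SFO, MIA, SEA, 11, 13), (7190, SEA, ATL, BOS, 36, 10), (7190, SEA, ATL, MIA, 13, 27), (7190, SEA, ATL, MIA, 39, 10), (7190, SEA, LA, BOS, 36, 10), (7190, SEA, LA, MIA, 13, 27), (7190, SEA, LA, MIA, 39, 10), (7190, SEA, NYC, BOS, 36, 10), (7190, SEA, NYC, MIA, 13, 27), (7190, SEA, NYC, MIA, 39, 10)}
Projecting to dist, dst, hours, pid, code (12 duplicate(s) eliminated): {(4600, SFO, 11, 13, SEA), (4600, SFO, 13, 27, MIA), (4600, SFO, 39, 10, MIA), (7190, SEA, 13, 27, MIA), (7190, SEA, 36, 10, BOS), (7190, SEA, 39, 10, MIA)}
Apply σ_{code ≠ SEA}; surviving tuples: {(4600, SFO, 13, 27, MIA), (4600, SFO, 39, 10, MIA), (7190, SEA, 13, 27, MIA), (7190, SEA, 36, 10, BOS), (7190, SEA, 39, 10, MIA)}
Projecting to hours, code, pid (2 duplicate(s) eliminated): {(13, MIA, 27), (36, BOS, 10), (39, MIA, 10)}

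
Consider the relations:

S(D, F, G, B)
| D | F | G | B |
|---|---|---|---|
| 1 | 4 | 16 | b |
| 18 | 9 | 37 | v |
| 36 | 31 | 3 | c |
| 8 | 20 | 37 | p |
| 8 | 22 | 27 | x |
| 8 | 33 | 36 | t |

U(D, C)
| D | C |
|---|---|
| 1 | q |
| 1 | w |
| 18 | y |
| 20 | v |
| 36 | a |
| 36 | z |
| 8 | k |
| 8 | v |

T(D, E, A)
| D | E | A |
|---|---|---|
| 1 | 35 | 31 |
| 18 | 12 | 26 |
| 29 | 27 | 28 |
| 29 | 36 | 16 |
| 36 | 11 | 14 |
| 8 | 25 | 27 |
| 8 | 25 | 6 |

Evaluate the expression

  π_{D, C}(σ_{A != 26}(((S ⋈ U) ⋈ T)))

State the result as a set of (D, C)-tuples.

Joining S and U on D yields {(1, 4, 16, b, q), (1, 4, 16, b, w), (18, 9, 37, v, y), (36, 31, 3, c, a), (36, 31, 3, c, z), (8, 20, 37, p, k), (8, 20, 37, p, v), (8, 22, 27, x, k), (8, 22, 27, x, v), (8, 33, 36, t, k), (8, 33, 36, t, v)}.
Joining (S ⋈ U) and T on D yields {(1, 4, 16, b, q, 35, 31), (1, 4, 16, b, w, 35, 31), (18, 9, 37, v, y, 12, 26), (36, 31, 3, c, a, 11, 14), (36, 31, 3, c, z, 11, 14), (8, 20, 37, p, k, 25, 27), (8, 20, 37, p, k, 25, 6), (8, 20, 37, p, v, 25, 27), (8, 20, 37, p, v, 25, 6), (8, 22, 27, x, k, 25, 27), (8, 22, 27, x, k, 25, 6), (8, 22, 27, x, v, 25, 27), (8, 22, 27, x, v, 25, 6), (8, 33, 36, t, k, 25, 27), (8, 33, 36, t, k, 25, 6), (8, 33, 36, t, v, 25, 27), (8, 33, 36, t, v, 25, 6)}.
Apply σ_{A != 26}; surviving tuples: {(1, 4, 16, b, q, 35, 31), (1, 4, 16, b, w, 35, 31), (36, 31, 3, c, a, 11, 14), (36, 31, 3, c, z, 11, 14), (8, 20, 37, p, k, 25, 27), (8, 20, 37, p, k, 25, 6), (8, 20, 37, p, v, 25, 27), (8, 20, 37, p, v, 25, 6), (8, 22, 27, x, k, 25, 27), (8, 22, 27, x, k, 25, 6), (8, 22, 27, x, v, 25, 27), (8, 22, 27, x, v, 25, 6), (8, 33, 36, t, k, 25, 27), (8, 33, 36, t, k, 25, 6), (8, 33, 36, t, v, 25, 27), (8, 33, 36, t, v, 25, 6)}
Projecting to D, C (10 duplicate(s) eliminated): {(1, q), (1, w), (36, a), (36, z), (8, k), (8, v)}

{(1, q), (1, w), (36, a), (36, z), (8, k), (8, v)}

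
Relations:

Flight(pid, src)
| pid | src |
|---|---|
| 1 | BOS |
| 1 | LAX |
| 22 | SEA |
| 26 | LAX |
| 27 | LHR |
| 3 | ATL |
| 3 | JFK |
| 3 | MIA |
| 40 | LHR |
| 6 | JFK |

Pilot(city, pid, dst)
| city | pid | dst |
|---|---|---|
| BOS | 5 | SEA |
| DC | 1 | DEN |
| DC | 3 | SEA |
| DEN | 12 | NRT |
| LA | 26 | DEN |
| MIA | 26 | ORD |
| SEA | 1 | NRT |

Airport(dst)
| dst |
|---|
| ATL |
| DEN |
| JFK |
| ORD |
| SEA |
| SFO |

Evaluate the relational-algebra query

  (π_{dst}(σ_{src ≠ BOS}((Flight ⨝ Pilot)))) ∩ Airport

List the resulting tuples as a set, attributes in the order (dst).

Flight ⋈ Pilot (natural join on pid): {(1, BOS, DC, DEN), (1, BOS, SEA, NRT), (1, LAX, DC, DEN), (1, LAX, SEA, NRT), (26, LAX, LA, DEN), (26, LAX, MIA, ORD), (3, ATL, DC, SEA), (3, JFK, DC, SEA), (3, MIA, DC, SEA)}
Filtering on src ≠ BOS leaves {(1, LAX, DC, DEN), (1, LAX, SEA, NRT), (26, LAX, LA, DEN), (26, LAX, MIA, ORD), (3, ATL, DC, SEA), (3, JFK, DC, SEA), (3, MIA, DC, SEA)}.
Projecting to dst (3 duplicate(s) eliminated): {DEN, NRT, ORD, SEA}
Intersection: {DEN, NRT, ORD, SEA} with {ATL, DEN, JFK, ORD, SEA, SFO} → {DEN, ORD, SEA}

{DEN, ORD, SEA}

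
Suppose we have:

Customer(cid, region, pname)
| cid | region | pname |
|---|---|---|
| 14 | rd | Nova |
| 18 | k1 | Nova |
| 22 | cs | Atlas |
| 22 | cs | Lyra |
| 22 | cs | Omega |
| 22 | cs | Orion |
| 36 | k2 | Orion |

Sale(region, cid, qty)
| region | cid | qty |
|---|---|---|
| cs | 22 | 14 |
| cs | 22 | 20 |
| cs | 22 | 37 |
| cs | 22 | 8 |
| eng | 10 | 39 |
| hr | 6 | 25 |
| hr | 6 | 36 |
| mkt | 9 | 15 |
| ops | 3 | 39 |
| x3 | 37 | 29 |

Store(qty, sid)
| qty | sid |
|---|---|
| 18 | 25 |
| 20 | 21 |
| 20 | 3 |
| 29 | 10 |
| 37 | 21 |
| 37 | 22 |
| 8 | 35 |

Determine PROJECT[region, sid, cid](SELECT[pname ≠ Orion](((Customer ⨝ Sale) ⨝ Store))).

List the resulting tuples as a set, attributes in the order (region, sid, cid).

Natural join on cid, region: {(22, cs, Atlas, 14), (22, cs, Atlas, 20), (22, cs, Atlas, 37), (22, cs, Atlas, 8), (22, cs, Lyra, 14), (22, cs, Lyra, 20), (22, cs, Lyra, 37), (22, cs, Lyra, 8), (22, cs, Omega, 14), (22, cs, Omega, 20), (22, cs, Omega, 37), (22, cs, Omega, 8), (22, cs, Orion, 14), (22, cs, Orion, 20), (22, cs, Orion, 37), (22, cs, Orion, 8)}
Natural join on qty: {(22, cs, Atlas, 20, 21), (22, cs, Atlas, 20, 3), (22, cs, Atlas, 37, 21), (22, cs, Atlas, 37, 22), (22, cs, Atlas, 8, 35), (22, cs, Lyra, 20, 21), (22, cs, Lyra, 20, 3), (22, cs, Lyra, 37, 21), (22, cs, Lyra, 37, 22), (22, cs, Lyra, 8, 35), (22, cs, Omega, 20, 21), (22, cs, Omega, 20, 3), (22, cs, Omega, 37, 21), (22, cs, Omega, 37, 22), (22, cs, Omega, 8, 35), (22, cs, Orion, 20, 21), (22, cs, Orion, 20, 3), (22, cs, Orion, 37, 21), (22, cs, Orion, 37, 22), (22, cs, Orion, 8, 35)}
Selection pname ≠ Orion: {(22, cs, Atlas, 20, 21), (22, cs, Atlas, 20, 3), (22, cs, Atlas, 37, 21), (22, cs, Atlas, 37, 22), (22, cs, Atlas, 8, 35), (22, cs, Lyra, 20, 21), (22, cs, Lyra, 20, 3), (22, cs, Lyra, 37, 21), (22, cs, Lyra, 37, 22), (22, cs, Lyra, 8, 35), (22, cs, Omega, 20, 21), (22, cs, Omega, 20, 3), (22, cs, Omega, 37, 21), (22, cs, Omega, 37, 22), (22, cs, Omega, 8, 35)}
Keep only column(s) region, sid, cid (11 duplicate(s) eliminated): {(cs, 21, 22), (cs, 22, 22), (cs, 3, 22), (cs, 35, 22)}

{(cs, 21, 22), (cs, 22, 22), (cs, 3, 22), (cs, 35, 22)}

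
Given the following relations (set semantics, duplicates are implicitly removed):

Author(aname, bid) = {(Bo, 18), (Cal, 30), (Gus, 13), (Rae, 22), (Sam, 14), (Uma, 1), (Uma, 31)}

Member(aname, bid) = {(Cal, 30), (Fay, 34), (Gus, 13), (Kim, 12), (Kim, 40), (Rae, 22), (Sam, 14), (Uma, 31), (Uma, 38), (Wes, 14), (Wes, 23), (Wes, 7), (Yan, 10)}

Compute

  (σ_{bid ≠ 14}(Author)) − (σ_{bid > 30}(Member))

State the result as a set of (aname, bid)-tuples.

{(Bo, 18), (Cal, 30), (Gus, 13), (Rae, 22), (Uma, 1)}

Apply σ_{bid ≠ 14}; surviving tuples: {(Bo, 18), (Cal, 30), (Gus, 13), (Rae, 22), (Uma, 1), (Uma, 31)}
Apply σ_{bid > 30}; surviving tuples: {(Fay, 34), (Kim, 40), (Uma, 31), (Uma, 38)}
Set difference of the two operands is {(Bo, 18), (Cal, 30), (Gus, 13), (Rae, 22), (Uma, 1)}.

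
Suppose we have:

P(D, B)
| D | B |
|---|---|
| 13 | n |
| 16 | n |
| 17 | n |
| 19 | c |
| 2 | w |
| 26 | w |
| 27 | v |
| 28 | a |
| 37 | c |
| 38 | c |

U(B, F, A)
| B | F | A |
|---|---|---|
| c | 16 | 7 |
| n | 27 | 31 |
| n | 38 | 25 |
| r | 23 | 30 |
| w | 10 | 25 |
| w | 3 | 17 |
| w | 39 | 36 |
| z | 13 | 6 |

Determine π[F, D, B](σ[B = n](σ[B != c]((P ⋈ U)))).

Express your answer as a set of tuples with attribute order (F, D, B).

{(27, 13, n), (27, 16, n), (27, 17, n), (38, 13, n), (38, 16, n), (38, 17, n)}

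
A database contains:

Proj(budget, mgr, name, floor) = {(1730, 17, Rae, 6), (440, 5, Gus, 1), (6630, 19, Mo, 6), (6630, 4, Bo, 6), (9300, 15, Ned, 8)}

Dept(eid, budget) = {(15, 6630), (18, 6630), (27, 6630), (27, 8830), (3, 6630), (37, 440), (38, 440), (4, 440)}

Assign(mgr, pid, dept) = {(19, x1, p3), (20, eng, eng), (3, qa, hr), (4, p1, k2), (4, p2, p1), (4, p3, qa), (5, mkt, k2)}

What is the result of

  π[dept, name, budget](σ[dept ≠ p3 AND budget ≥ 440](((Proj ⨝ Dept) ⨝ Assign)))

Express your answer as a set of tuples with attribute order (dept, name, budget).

Proj ⋈ Dept (natural join on budget): {(440, 5, Gus, 1, 37), (440, 5, Gus, 1, 38), (440, 5, Gus, 1, 4), (6630, 19, Mo, 6, 15), (6630, 19, Mo, 6, 18), (6630, 19, Mo, 6, 27), (6630, 19, Mo, 6, 3), (6630, 4, Bo, 6, 15), (6630, 4, Bo, 6, 18), (6630, 4, Bo, 6, 27), (6630, 4, Bo, 6, 3)}
(Proj ⨝ Dept) ⋈ Assign (natural join on mgr): {(440, 5, Gus, 1, 37, mkt, k2), (440, 5, Gus, 1, 38, mkt, k2), (440, 5, Gus, 1, 4, mkt, k2), (6630, 19, Mo, 6, 15, x1, p3), (6630, 19, Mo, 6, 18, x1, p3), (6630, 19, Mo, 6, 27, x1, p3), (6630, 19, Mo, 6, 3, x1, p3), (6630, 4, Bo, 6, 15, p1, k2), (6630, 4, Bo, 6, 15, p2, p1), (6630, 4, Bo, 6, 15, p3, qa), (6630, 4, Bo, 6, 18, p1, k2), (6630, 4, Bo, 6, 18, p2, p1), (6630, 4, Bo, 6, 18, p3, qa), (6630, 4, Bo, 6, 27, p1, k2), (6630, 4, Bo, 6, 27, p2, p1), (6630, 4, Bo, 6, 27, p3, qa), (6630, 4, Bo, 6, 3, p1, k2), (6630, 4, Bo, 6, 3, p2, p1), (6630, 4, Bo, 6, 3, p3, qa)}
Apply σ_{dept ≠ p3 AND budget ≥ 440}; surviving tuples: {(440, 5, Gus, 1, 37, mkt, k2), (440, 5, Gus, 1, 38, mkt, k2), (440, 5, Gus, 1, 4, mkt, k2), (6630, 4, Bo, 6, 15, p1, k2), (6630, 4, Bo, 6, 15, p2, p1), (6630, 4, Bo, 6, 15, p3, qa), (6630, 4, Bo, 6, 18, p1, k2), (6630, 4, Bo, 6, 18, p2, p1), (6630, 4, Bo, 6, 18, p3, qa), (6630, 4, Bo, 6, 27, p1, k2), (6630, 4, Bo, 6, 27, p2, p1), (6630, 4, Bo, 6, 27, p3, qa), (6630, 4, Bo, 6, 3, p1, k2), (6630, 4, Bo, 6, 3, p2, p1), (6630, 4, Bo, 6, 3, p3, qa)}
Keep only column(s) dept, name, budget (11 duplicate(s) eliminated): {(k2, Bo, 6630), (k2, Gus, 440), (p1, Bo, 6630), (qa, Bo, 6630)}

{(k2, Bo, 6630), (k2, Gus, 440), (p1, Bo, 6630), (qa, Bo, 6630)}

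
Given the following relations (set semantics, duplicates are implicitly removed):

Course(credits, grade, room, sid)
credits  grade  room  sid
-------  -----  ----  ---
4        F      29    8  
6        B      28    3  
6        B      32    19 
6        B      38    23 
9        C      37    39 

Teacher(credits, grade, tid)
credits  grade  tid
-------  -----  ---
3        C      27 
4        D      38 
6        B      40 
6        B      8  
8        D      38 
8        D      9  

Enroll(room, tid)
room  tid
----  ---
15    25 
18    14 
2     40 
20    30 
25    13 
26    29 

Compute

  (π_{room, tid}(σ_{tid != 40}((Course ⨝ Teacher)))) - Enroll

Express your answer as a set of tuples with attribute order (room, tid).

{(28, 8), (32, 8), (38, 8)}

Course ⋈ Teacher (natural join on credits, grade): {(6, B, 28, 3, 40), (6, B, 28, 3, 8), (6, B, 32, 19, 40), (6, B, 32, 19, 8), (6, B, 38, 23, 40), (6, B, 38, 23, 8)}
Filtering on tid != 40 leaves {(6, B, 28, 3, 8), (6, B, 32, 19, 8), (6, B, 38, 23, 8)}.
π[room, tid]: project onto (room, tid) → {(28, 8), (32, 8), (38, 8)}
Difference: {(28, 8), (32, 8), (38, 8)} with {(15, 25), (18, 14), (2, 40), (20, 30), (25, 13), (26, 29)} → {(28, 8), (32, 8), (38, 8)}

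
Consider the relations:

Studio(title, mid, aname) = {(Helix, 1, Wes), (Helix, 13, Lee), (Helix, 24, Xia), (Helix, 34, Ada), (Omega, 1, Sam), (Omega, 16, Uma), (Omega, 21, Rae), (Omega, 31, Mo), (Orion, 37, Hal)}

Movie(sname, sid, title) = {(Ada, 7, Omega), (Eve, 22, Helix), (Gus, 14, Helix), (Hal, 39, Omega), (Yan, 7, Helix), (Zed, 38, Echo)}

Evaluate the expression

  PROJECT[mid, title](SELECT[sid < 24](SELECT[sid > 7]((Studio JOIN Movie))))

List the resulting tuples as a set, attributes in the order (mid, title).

{(1, Helix), (13, Helix), (24, Helix), (34, Helix)}

Natural join on title: {(Helix, 1, Wes, Eve, 22), (Helix, 1, Wes, Gus, 14), (Helix, 1, Wes, Yan, 7), (Helix, 13, Lee, Eve, 22), (Helix, 13, Lee, Gus, 14), (Helix, 13, Lee, Yan, 7), (Helix, 24, Xia, Eve, 22), (Helix, 24, Xia, Gus, 14), (Helix, 24, Xia, Yan, 7), (Helix, 34, Ada, Eve, 22), (Helix, 34, Ada, Gus, 14), (Helix, 34, Ada, Yan, 7), (Omega, 1, Sam, Ada, 7), (Omega, 1, Sam, Hal, 39), (Omega, 16, Uma, Ada, 7), (Omega, 16, Uma, Hal, 39), (Omega, 21, Rae, Ada, 7), (Omega, 21, Rae, Hal, 39), (Omega, 31, Mo, Ada, 7), (Omega, 31, Mo, Hal, 39)}
Filtering on sid > 7 leaves {(Helix, 1, Wes, Eve, 22), (Helix, 1, Wes, Gus, 14), (Helix, 13, Lee, Eve, 22), (Helix, 13, Lee, Gus, 14), (Helix, 24, Xia, Eve, 22), (Helix, 24, Xia, Gus, 14), (Helix, 34, Ada, Eve, 22), (Helix, 34, Ada, Gus, 14), (Omega, 1, Sam, Hal, 39), (Omega, 16, Uma, Hal, 39), (Omega, 21, Rae, Hal, 39), (Omega, 31, Mo, Hal, 39)}.
Filtering on sid < 24 leaves {(Helix, 1, Wes, Eve, 22), (Helix, 1, Wes, Gus, 14), (Helix, 13, Lee, Eve, 22), (Helix, 13, Lee, Gus, 14), (Helix, 24, Xia, Eve, 22), (Helix, 24, Xia, Gus, 14), (Helix, 34, Ada, Eve, 22), (Helix, 34, Ada, Gus, 14)}.
π_{mid, title} gives {(1, Helix), (13, Helix), (24, Helix), (34, Helix)} (4 duplicate(s) eliminated).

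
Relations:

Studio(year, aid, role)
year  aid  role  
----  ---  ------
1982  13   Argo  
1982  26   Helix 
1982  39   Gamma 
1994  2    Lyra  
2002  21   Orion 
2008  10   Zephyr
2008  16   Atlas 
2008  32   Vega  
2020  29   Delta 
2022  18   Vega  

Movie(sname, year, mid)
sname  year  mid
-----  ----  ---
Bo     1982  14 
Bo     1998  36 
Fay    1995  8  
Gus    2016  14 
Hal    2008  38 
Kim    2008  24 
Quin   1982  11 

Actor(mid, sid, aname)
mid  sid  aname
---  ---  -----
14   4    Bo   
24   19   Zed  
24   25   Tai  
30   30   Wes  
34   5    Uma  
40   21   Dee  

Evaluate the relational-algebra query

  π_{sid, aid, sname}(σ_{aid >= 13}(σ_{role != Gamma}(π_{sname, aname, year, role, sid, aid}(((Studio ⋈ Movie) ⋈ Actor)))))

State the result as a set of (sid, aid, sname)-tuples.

{(19, 16, Kim), (19, 32, Kim), (25, 16, Kim), (25, 32, Kim), (4, 13, Bo), (4, 26, Bo)}

Studio ⋈ Movie (natural join on year): {(1982, 13, Argo, Bo, 14), (1982, 13, Argo, Quin, 11), (1982, 26, Helix, Bo, 14), (1982, 26, Helix, Quin, 11), (1982, 39, Gamma, Bo, 14), (1982, 39, Gamma, Quin, 11), (2008, 10, Zephyr, Hal, 38), (2008, 10, Zephyr, Kim, 24), (2008, 16, Atlas, Hal, 38), (2008, 16, Atlas, Kim, 24), (2008, 32, Vega, Hal, 38), (2008, 32, Vega, Kim, 24)}
(Studio ⋈ Movie) ⋈ Actor (natural join on mid): {(1982, 13, Argo, Bo, 14, 4, Bo), (1982, 26, Helix, Bo, 14, 4, Bo), (1982, 39, Gamma, Bo, 14, 4, Bo), (2008, 10, Zephyr, Kim, 24, 19, Zed), (2008, 10, Zephyr, Kim, 24, 25, Tai), (2008, 16, Atlas, Kim, 24, 19, Zed), (2008, 16, Atlas, Kim, 24, 25, Tai), (2008, 32, Vega, Kim, 24, 19, Zed), (2008, 32, Vega, Kim, 24, 25, Tai)}
π_{sname, aname, year, role, sid, aid} gives {(Bo, Bo, 1982, Argo, 4, 13), (Bo, Bo, 1982, Gamma, 4, 39), (Bo, Bo, 1982, Helix, 4, 26), (Kim, Tai, 2008, Atlas, 25, 16), (Kim, Tai, 2008, Vega, 25, 32), (Kim, Tai, 2008, Zephyr, 25, 10), (Kim, Zed, 2008, Atlas, 19, 16), (Kim, Zed, 2008, Vega, 19, 32), (Kim, Zed, 2008, Zephyr, 19, 10)}.
Apply σ_{role != Gamma}; surviving tuples: {(Bo, Bo, 1982, Argo, 4, 13), (Bo, Bo, 1982, Helix, 4, 26), (Kim, Tai, 2008, Atlas, 25, 16), (Kim, Tai, 2008, Vega, 25, 32), (Kim, Tai, 2008, Zephyr, 25, 10), (Kim, Zed, 2008, Atlas, 19, 16), (Kim, Zed, 2008, Vega, 19, 32), (Kim, Zed, 2008, Zephyr, 19, 10)}
Apply σ_{aid >= 13}; surviving tuples: {(Bo, Bo, 1982, Argo, 4, 13), (Bo, Bo, 1982, Helix, 4, 26), (Kim, Tai, 2008, Atlas, 25, 16), (Kim, Tai, 2008, Vega, 25, 32), (Kim, Zed, 2008, Atlas, 19, 16), (Kim, Zed, 2008, Vega, 19, 32)}
π_{sid, aid, sname} gives {(19, 16, Kim), (19, 32, Kim), (25, 16, Kim), (25, 32, Kim), (4, 13, Bo), (4, 26, Bo)}.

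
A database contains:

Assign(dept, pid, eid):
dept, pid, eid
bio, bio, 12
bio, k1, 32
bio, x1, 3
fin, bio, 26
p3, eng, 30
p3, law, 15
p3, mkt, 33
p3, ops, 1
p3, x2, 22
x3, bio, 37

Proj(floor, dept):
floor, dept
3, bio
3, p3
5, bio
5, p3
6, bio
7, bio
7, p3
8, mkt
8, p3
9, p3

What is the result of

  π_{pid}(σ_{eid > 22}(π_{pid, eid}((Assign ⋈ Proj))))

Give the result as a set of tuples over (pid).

{eng, k1, mkt}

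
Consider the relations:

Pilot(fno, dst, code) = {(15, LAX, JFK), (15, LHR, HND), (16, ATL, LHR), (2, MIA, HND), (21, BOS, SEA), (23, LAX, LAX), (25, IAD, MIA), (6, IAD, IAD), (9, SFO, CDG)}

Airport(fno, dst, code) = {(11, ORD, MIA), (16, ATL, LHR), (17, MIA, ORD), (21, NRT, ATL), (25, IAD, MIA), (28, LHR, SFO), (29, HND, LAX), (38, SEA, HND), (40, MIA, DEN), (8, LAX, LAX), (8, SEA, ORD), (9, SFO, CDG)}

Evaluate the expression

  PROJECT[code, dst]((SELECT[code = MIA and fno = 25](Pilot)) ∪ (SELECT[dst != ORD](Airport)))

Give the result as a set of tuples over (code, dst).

Selection code = MIA and fno = 25: {(25, IAD, MIA)}
Selection dst != ORD: {(16, ATL, LHR), (17, MIA, ORD), (21, NRT, ATL), (25, IAD, MIA), (28, LHR, SFO), (29, HND, LAX), (38, SEA, HND), (40, MIA, DEN), (8, LAX, LAX), (8, SEA, ORD), (9, SFO, CDG)}
Union: {(25, IAD, MIA)} with {(16, ATL, LHR), (17, MIA, ORD), (21, NRT, ATL), (25, IAD, MIA), (28, LHR, SFO), (29, HND, LAX), (38, SEA, HND), (40, MIA, DEN), (8, LAX, LAX), (8, SEA, ORD), (9, SFO, CDG)} → {(16, ATL, LHR), (17, MIA, ORD), (21, NRT, ATL), (25, IAD, MIA), (28, LHR, SFO), (29, HND, LAX), (38, SEA, HND), (40, MIA, DEN), (8, LAX, LAX), (8, SEA, ORD), (9, SFO, CDG)}
π_{code, dst} gives {(ATL, NRT), (CDG, SFO), (DEN, MIA), (HND, SEA), (LAX, HND), (LAX, LAX), (LHR, ATL), (MIA, IAD), (ORD, MIA), (ORD, SEA), (SFO, LHR)}.

{(ATL, NRT), (CDG, SFO), (DEN, MIA), (HND, SEA), (LAX, HND), (LAX, LAX), (LHR, ATL), (MIA, IAD), (ORD, MIA), (ORD, SEA), (SFO, LHR)}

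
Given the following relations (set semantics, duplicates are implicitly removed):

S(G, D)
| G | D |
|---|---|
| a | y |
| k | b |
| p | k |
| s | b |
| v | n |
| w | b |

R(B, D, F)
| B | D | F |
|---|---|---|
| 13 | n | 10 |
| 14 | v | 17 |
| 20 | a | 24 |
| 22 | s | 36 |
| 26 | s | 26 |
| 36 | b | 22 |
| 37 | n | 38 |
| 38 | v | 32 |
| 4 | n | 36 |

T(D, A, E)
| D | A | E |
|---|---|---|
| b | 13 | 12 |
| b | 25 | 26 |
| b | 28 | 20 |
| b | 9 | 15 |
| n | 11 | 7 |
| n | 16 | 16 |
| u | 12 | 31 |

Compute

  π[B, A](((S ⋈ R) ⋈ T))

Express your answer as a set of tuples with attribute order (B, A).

{(13, 11), (13, 16), (36, 13), (36, 25), (36, 28), (36, 9), (37, 11), (37, 16), (4, 11), (4, 16)}

Natural join on D: {(k, b, 36, 22), (s, b, 36, 22), (v, n, 13, 10), (v, n, 37, 38), (v, n, 4, 36), (w, b, 36, 22)}
Natural join on D: {(k, b, 36, 22, 13, 12), (k, b, 36, 22, 25, 26), (k, b, 36, 22, 28, 20), (k, b, 36, 22, 9, 15), (s, b, 36, 22, 13, 12), (s, b, 36, 22, 25, 26), (s, b, 36, 22, 28, 20), (s, b, 36, 22, 9, 15), (v, n, 13, 10, 11, 7), (v, n, 13, 10, 16, 16), (v, n, 37, 38, 11, 7), (v, n, 37, 38, 16, 16), (v, n, 4, 36, 11, 7), (v, n, 4, 36, 16, 16), (w, b, 36, 22, 13, 12), (w, b, 36, 22, 25, 26), (w, b, 36, 22, 28, 20), (w, b, 36, 22, 9, 15)}
Projecting to B, A (8 duplicate(s) eliminated): {(13, 11), (13, 16), (36, 13), (36, 25), (36, 28), (36, 9), (37, 11), (37, 16), (4, 11), (4, 16)}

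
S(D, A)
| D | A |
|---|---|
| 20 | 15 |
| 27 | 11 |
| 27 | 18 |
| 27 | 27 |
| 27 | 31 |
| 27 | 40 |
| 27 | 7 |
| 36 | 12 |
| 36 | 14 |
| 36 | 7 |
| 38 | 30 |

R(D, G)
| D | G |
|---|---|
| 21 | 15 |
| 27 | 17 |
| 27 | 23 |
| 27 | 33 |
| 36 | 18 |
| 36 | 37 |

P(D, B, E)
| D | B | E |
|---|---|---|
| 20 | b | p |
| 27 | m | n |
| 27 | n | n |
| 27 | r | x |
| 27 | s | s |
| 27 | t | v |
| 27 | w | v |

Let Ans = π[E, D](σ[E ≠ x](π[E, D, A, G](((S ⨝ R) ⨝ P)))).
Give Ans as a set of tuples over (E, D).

{(n, 27), (s, 27), (v, 27)}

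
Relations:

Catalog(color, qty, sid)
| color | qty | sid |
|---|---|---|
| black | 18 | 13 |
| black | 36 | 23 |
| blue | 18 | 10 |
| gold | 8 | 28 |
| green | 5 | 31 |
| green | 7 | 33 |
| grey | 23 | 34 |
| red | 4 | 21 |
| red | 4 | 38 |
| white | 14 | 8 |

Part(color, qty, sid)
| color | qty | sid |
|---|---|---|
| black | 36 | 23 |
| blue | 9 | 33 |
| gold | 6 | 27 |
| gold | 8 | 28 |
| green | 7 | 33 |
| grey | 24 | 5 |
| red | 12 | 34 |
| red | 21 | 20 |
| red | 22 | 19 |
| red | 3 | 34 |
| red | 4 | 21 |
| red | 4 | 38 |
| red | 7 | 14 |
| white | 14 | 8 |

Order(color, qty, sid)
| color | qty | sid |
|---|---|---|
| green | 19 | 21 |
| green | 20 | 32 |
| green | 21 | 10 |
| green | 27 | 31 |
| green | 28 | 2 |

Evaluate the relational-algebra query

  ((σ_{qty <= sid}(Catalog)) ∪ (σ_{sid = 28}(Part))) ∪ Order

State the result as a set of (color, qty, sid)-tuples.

{(gold, 8, 28), (green, 19, 21), (green, 20, 32), (green, 21, 10), (green, 27, 31), (green, 28, 2), (green, 5, 31), (green, 7, 33), (grey, 23, 34), (red, 4, 21), (red, 4, 38)}

σ[qty <= sid]: keep tuples satisfying qty <= sid → {(gold, 8, 28), (green, 5, 31), (green, 7, 33), (grey, 23, 34), (red, 4, 21), (red, 4, 38)}
σ[sid = 28]: keep tuples satisfying sid = 28 → {(gold, 8, 28)}
Set union of the two operands is {(gold, 8, 28), (green, 5, 31), (green, 7, 33), (grey, 23, 34), (red, 4, 21), (red, 4, 38)}.
Set union of the two operands is {(gold, 8, 28), (green, 19, 21), (green, 20, 32), (green, 21, 10), (green, 27, 31), (green, 28, 2), (green, 5, 31), (green, 7, 33), (grey, 23, 34), (red, 4, 21), (red, 4, 38)}.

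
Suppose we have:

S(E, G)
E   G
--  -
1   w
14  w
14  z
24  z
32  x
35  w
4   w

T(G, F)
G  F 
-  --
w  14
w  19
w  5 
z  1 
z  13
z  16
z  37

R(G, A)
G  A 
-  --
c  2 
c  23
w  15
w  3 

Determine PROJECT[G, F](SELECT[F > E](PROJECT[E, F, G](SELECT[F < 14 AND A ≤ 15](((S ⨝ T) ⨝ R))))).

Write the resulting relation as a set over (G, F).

{(w, 5)}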